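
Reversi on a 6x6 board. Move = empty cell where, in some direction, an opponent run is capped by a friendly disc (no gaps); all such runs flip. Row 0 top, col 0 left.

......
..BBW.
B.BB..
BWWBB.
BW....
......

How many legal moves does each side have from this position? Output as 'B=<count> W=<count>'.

-- B to move --
(0,3): no bracket -> illegal
(0,4): no bracket -> illegal
(0,5): flips 1 -> legal
(1,5): flips 1 -> legal
(2,1): no bracket -> illegal
(2,4): no bracket -> illegal
(2,5): no bracket -> illegal
(4,2): flips 3 -> legal
(4,3): no bracket -> illegal
(5,0): flips 2 -> legal
(5,1): no bracket -> illegal
(5,2): flips 1 -> legal
B mobility = 5
-- W to move --
(0,1): no bracket -> illegal
(0,2): flips 2 -> legal
(0,3): no bracket -> illegal
(0,4): flips 2 -> legal
(1,0): no bracket -> illegal
(1,1): flips 2 -> legal
(2,1): no bracket -> illegal
(2,4): no bracket -> illegal
(2,5): no bracket -> illegal
(3,5): flips 2 -> legal
(4,2): no bracket -> illegal
(4,3): no bracket -> illegal
(4,4): no bracket -> illegal
(4,5): no bracket -> illegal
(5,0): no bracket -> illegal
(5,1): no bracket -> illegal
W mobility = 4

Answer: B=5 W=4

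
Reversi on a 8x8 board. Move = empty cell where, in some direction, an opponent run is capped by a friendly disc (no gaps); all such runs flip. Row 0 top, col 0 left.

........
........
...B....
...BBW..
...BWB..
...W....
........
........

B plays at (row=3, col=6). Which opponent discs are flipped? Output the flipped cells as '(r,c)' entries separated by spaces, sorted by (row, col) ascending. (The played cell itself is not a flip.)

Dir NW: first cell '.' (not opp) -> no flip
Dir N: first cell '.' (not opp) -> no flip
Dir NE: first cell '.' (not opp) -> no flip
Dir W: opp run (3,5) capped by B -> flip
Dir E: first cell '.' (not opp) -> no flip
Dir SW: first cell 'B' (not opp) -> no flip
Dir S: first cell '.' (not opp) -> no flip
Dir SE: first cell '.' (not opp) -> no flip

Answer: (3,5)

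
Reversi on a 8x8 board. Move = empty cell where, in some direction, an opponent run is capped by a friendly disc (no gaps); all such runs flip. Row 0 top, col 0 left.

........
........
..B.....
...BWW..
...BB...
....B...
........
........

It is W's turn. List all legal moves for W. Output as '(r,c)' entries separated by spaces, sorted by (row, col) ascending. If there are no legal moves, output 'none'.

Answer: (3,2) (5,2) (5,3) (6,4)

Derivation:
(1,1): no bracket -> illegal
(1,2): no bracket -> illegal
(1,3): no bracket -> illegal
(2,1): no bracket -> illegal
(2,3): no bracket -> illegal
(2,4): no bracket -> illegal
(3,1): no bracket -> illegal
(3,2): flips 1 -> legal
(4,2): no bracket -> illegal
(4,5): no bracket -> illegal
(5,2): flips 1 -> legal
(5,3): flips 1 -> legal
(5,5): no bracket -> illegal
(6,3): no bracket -> illegal
(6,4): flips 2 -> legal
(6,5): no bracket -> illegal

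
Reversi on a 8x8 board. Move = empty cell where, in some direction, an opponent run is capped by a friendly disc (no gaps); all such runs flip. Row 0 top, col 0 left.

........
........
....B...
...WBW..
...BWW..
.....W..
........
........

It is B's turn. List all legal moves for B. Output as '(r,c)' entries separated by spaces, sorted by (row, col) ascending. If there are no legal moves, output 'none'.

(2,2): no bracket -> illegal
(2,3): flips 1 -> legal
(2,5): no bracket -> illegal
(2,6): no bracket -> illegal
(3,2): flips 1 -> legal
(3,6): flips 1 -> legal
(4,2): flips 1 -> legal
(4,6): flips 3 -> legal
(5,3): no bracket -> illegal
(5,4): flips 1 -> legal
(5,6): flips 1 -> legal
(6,4): no bracket -> illegal
(6,5): no bracket -> illegal
(6,6): no bracket -> illegal

Answer: (2,3) (3,2) (3,6) (4,2) (4,6) (5,4) (5,6)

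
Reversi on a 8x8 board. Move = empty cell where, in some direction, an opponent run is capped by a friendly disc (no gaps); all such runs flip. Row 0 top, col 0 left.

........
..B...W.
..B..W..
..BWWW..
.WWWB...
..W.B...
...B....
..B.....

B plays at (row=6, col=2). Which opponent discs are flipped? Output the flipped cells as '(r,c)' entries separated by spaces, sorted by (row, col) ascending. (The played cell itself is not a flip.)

Dir NW: first cell '.' (not opp) -> no flip
Dir N: opp run (5,2) (4,2) capped by B -> flip
Dir NE: first cell '.' (not opp) -> no flip
Dir W: first cell '.' (not opp) -> no flip
Dir E: first cell 'B' (not opp) -> no flip
Dir SW: first cell '.' (not opp) -> no flip
Dir S: first cell 'B' (not opp) -> no flip
Dir SE: first cell '.' (not opp) -> no flip

Answer: (4,2) (5,2)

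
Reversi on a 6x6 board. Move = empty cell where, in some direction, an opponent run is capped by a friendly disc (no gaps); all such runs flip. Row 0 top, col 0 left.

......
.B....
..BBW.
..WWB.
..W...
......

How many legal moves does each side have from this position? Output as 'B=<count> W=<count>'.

Answer: B=7 W=7

Derivation:
-- B to move --
(1,3): no bracket -> illegal
(1,4): flips 1 -> legal
(1,5): no bracket -> illegal
(2,1): no bracket -> illegal
(2,5): flips 1 -> legal
(3,1): flips 2 -> legal
(3,5): no bracket -> illegal
(4,1): flips 1 -> legal
(4,3): flips 1 -> legal
(4,4): flips 1 -> legal
(5,1): no bracket -> illegal
(5,2): flips 2 -> legal
(5,3): no bracket -> illegal
B mobility = 7
-- W to move --
(0,0): flips 2 -> legal
(0,1): no bracket -> illegal
(0,2): no bracket -> illegal
(1,0): no bracket -> illegal
(1,2): flips 1 -> legal
(1,3): flips 1 -> legal
(1,4): flips 1 -> legal
(2,0): no bracket -> illegal
(2,1): flips 2 -> legal
(2,5): no bracket -> illegal
(3,1): no bracket -> illegal
(3,5): flips 1 -> legal
(4,3): no bracket -> illegal
(4,4): flips 1 -> legal
(4,5): no bracket -> illegal
W mobility = 7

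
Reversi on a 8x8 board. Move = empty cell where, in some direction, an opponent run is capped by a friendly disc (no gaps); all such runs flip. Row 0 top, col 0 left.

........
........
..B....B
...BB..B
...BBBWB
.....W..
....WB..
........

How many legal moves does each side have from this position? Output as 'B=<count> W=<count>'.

-- B to move --
(3,5): no bracket -> illegal
(3,6): no bracket -> illegal
(5,3): no bracket -> illegal
(5,4): no bracket -> illegal
(5,6): no bracket -> illegal
(5,7): no bracket -> illegal
(6,3): flips 1 -> legal
(6,6): flips 1 -> legal
(7,3): flips 3 -> legal
(7,4): no bracket -> illegal
(7,5): no bracket -> illegal
B mobility = 3
-- W to move --
(1,1): flips 3 -> legal
(1,2): no bracket -> illegal
(1,3): no bracket -> illegal
(1,6): no bracket -> illegal
(1,7): no bracket -> illegal
(2,1): no bracket -> illegal
(2,3): no bracket -> illegal
(2,4): no bracket -> illegal
(2,5): no bracket -> illegal
(2,6): no bracket -> illegal
(3,1): no bracket -> illegal
(3,2): no bracket -> illegal
(3,5): flips 1 -> legal
(3,6): no bracket -> illegal
(4,2): flips 3 -> legal
(5,2): no bracket -> illegal
(5,3): no bracket -> illegal
(5,4): no bracket -> illegal
(5,6): no bracket -> illegal
(5,7): no bracket -> illegal
(6,6): flips 1 -> legal
(7,4): no bracket -> illegal
(7,5): flips 1 -> legal
(7,6): no bracket -> illegal
W mobility = 5

Answer: B=3 W=5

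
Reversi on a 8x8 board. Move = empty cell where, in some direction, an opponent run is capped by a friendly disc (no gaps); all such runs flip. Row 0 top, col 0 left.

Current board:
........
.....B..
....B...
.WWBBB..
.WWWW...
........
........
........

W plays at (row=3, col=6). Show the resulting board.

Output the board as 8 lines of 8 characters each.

Answer: ........
.....B..
....B...
.WWWWWW.
.WWWW...
........
........
........

Derivation:
Place W at (3,6); scan 8 dirs for brackets.
Dir NW: first cell '.' (not opp) -> no flip
Dir N: first cell '.' (not opp) -> no flip
Dir NE: first cell '.' (not opp) -> no flip
Dir W: opp run (3,5) (3,4) (3,3) capped by W -> flip
Dir E: first cell '.' (not opp) -> no flip
Dir SW: first cell '.' (not opp) -> no flip
Dir S: first cell '.' (not opp) -> no flip
Dir SE: first cell '.' (not opp) -> no flip
All flips: (3,3) (3,4) (3,5)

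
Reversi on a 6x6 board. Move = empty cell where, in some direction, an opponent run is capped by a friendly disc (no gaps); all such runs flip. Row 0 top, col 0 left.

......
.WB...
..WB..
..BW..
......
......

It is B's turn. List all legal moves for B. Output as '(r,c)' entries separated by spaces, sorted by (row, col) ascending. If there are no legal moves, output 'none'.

Answer: (1,0) (2,1) (3,4) (4,3)

Derivation:
(0,0): no bracket -> illegal
(0,1): no bracket -> illegal
(0,2): no bracket -> illegal
(1,0): flips 1 -> legal
(1,3): no bracket -> illegal
(2,0): no bracket -> illegal
(2,1): flips 1 -> legal
(2,4): no bracket -> illegal
(3,1): no bracket -> illegal
(3,4): flips 1 -> legal
(4,2): no bracket -> illegal
(4,3): flips 1 -> legal
(4,4): no bracket -> illegal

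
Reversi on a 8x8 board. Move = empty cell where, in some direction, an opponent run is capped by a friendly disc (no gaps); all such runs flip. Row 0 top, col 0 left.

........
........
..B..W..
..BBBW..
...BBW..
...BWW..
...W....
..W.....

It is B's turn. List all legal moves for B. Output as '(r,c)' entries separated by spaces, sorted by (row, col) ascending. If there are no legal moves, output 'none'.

Answer: (1,6) (2,6) (3,6) (4,6) (5,6) (6,4) (6,5) (6,6) (7,3)

Derivation:
(1,4): no bracket -> illegal
(1,5): no bracket -> illegal
(1,6): flips 1 -> legal
(2,4): no bracket -> illegal
(2,6): flips 1 -> legal
(3,6): flips 1 -> legal
(4,6): flips 1 -> legal
(5,2): no bracket -> illegal
(5,6): flips 3 -> legal
(6,1): no bracket -> illegal
(6,2): no bracket -> illegal
(6,4): flips 1 -> legal
(6,5): flips 1 -> legal
(6,6): flips 1 -> legal
(7,1): no bracket -> illegal
(7,3): flips 1 -> legal
(7,4): no bracket -> illegal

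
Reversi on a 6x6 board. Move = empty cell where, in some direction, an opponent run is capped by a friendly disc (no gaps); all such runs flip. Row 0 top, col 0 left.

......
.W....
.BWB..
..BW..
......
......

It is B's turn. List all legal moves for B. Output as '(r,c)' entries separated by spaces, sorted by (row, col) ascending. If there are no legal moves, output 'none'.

Answer: (0,1) (1,2) (3,4) (4,3)

Derivation:
(0,0): no bracket -> illegal
(0,1): flips 1 -> legal
(0,2): no bracket -> illegal
(1,0): no bracket -> illegal
(1,2): flips 1 -> legal
(1,3): no bracket -> illegal
(2,0): no bracket -> illegal
(2,4): no bracket -> illegal
(3,1): no bracket -> illegal
(3,4): flips 1 -> legal
(4,2): no bracket -> illegal
(4,3): flips 1 -> legal
(4,4): no bracket -> illegal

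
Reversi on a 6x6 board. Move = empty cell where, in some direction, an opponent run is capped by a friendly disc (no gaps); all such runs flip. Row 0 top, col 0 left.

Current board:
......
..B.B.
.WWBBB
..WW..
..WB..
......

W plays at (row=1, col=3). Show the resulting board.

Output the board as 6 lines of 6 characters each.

Answer: ......
..BWB.
.WWWBB
..WW..
..WB..
......

Derivation:
Place W at (1,3); scan 8 dirs for brackets.
Dir NW: first cell '.' (not opp) -> no flip
Dir N: first cell '.' (not opp) -> no flip
Dir NE: first cell '.' (not opp) -> no flip
Dir W: opp run (1,2), next='.' -> no flip
Dir E: opp run (1,4), next='.' -> no flip
Dir SW: first cell 'W' (not opp) -> no flip
Dir S: opp run (2,3) capped by W -> flip
Dir SE: opp run (2,4), next='.' -> no flip
All flips: (2,3)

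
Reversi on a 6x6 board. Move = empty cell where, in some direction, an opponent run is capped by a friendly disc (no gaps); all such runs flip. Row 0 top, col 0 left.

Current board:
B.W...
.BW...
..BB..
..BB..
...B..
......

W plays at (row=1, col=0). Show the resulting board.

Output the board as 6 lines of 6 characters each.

Place W at (1,0); scan 8 dirs for brackets.
Dir NW: edge -> no flip
Dir N: opp run (0,0), next=edge -> no flip
Dir NE: first cell '.' (not opp) -> no flip
Dir W: edge -> no flip
Dir E: opp run (1,1) capped by W -> flip
Dir SW: edge -> no flip
Dir S: first cell '.' (not opp) -> no flip
Dir SE: first cell '.' (not opp) -> no flip
All flips: (1,1)

Answer: B.W...
WWW...
..BB..
..BB..
...B..
......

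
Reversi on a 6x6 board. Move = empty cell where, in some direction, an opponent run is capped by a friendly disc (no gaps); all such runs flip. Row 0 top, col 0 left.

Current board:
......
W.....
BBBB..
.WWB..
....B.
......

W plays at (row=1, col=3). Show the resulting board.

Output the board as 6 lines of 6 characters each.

Answer: ......
W..W..
BBWB..
.WWB..
....B.
......

Derivation:
Place W at (1,3); scan 8 dirs for brackets.
Dir NW: first cell '.' (not opp) -> no flip
Dir N: first cell '.' (not opp) -> no flip
Dir NE: first cell '.' (not opp) -> no flip
Dir W: first cell '.' (not opp) -> no flip
Dir E: first cell '.' (not opp) -> no flip
Dir SW: opp run (2,2) capped by W -> flip
Dir S: opp run (2,3) (3,3), next='.' -> no flip
Dir SE: first cell '.' (not opp) -> no flip
All flips: (2,2)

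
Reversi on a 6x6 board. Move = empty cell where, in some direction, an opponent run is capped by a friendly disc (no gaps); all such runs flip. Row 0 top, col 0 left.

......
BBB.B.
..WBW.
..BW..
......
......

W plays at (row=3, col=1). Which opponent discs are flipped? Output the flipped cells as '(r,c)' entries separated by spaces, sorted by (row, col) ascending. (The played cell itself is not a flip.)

Dir NW: first cell '.' (not opp) -> no flip
Dir N: first cell '.' (not opp) -> no flip
Dir NE: first cell 'W' (not opp) -> no flip
Dir W: first cell '.' (not opp) -> no flip
Dir E: opp run (3,2) capped by W -> flip
Dir SW: first cell '.' (not opp) -> no flip
Dir S: first cell '.' (not opp) -> no flip
Dir SE: first cell '.' (not opp) -> no flip

Answer: (3,2)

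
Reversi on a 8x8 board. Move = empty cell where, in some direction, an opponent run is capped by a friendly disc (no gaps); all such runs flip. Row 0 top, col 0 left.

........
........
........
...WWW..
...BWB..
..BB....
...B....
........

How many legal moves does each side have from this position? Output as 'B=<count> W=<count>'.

-- B to move --
(2,2): no bracket -> illegal
(2,3): flips 2 -> legal
(2,4): no bracket -> illegal
(2,5): flips 2 -> legal
(2,6): flips 2 -> legal
(3,2): no bracket -> illegal
(3,6): no bracket -> illegal
(4,2): no bracket -> illegal
(4,6): no bracket -> illegal
(5,4): no bracket -> illegal
(5,5): no bracket -> illegal
B mobility = 3
-- W to move --
(3,2): no bracket -> illegal
(3,6): no bracket -> illegal
(4,1): no bracket -> illegal
(4,2): flips 1 -> legal
(4,6): flips 1 -> legal
(5,1): no bracket -> illegal
(5,4): no bracket -> illegal
(5,5): flips 1 -> legal
(5,6): flips 1 -> legal
(6,1): flips 2 -> legal
(6,2): flips 1 -> legal
(6,4): no bracket -> illegal
(7,2): no bracket -> illegal
(7,3): flips 3 -> legal
(7,4): no bracket -> illegal
W mobility = 7

Answer: B=3 W=7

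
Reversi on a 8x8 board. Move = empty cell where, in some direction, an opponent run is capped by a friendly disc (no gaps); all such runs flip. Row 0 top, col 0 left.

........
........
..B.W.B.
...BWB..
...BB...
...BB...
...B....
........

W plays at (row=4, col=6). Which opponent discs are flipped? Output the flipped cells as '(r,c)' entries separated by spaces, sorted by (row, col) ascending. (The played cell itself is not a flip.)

Answer: (3,5)

Derivation:
Dir NW: opp run (3,5) capped by W -> flip
Dir N: first cell '.' (not opp) -> no flip
Dir NE: first cell '.' (not opp) -> no flip
Dir W: first cell '.' (not opp) -> no flip
Dir E: first cell '.' (not opp) -> no flip
Dir SW: first cell '.' (not opp) -> no flip
Dir S: first cell '.' (not opp) -> no flip
Dir SE: first cell '.' (not opp) -> no flip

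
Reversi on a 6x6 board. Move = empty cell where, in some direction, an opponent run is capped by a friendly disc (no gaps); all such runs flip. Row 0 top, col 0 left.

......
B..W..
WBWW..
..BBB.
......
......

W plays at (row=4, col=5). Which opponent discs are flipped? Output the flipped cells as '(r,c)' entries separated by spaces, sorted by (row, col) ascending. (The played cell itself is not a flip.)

Dir NW: opp run (3,4) capped by W -> flip
Dir N: first cell '.' (not opp) -> no flip
Dir NE: edge -> no flip
Dir W: first cell '.' (not opp) -> no flip
Dir E: edge -> no flip
Dir SW: first cell '.' (not opp) -> no flip
Dir S: first cell '.' (not opp) -> no flip
Dir SE: edge -> no flip

Answer: (3,4)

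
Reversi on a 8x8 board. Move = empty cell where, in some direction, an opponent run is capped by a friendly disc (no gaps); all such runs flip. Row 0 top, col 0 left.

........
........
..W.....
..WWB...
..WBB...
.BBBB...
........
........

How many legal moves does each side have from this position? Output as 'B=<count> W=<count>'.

-- B to move --
(1,1): flips 2 -> legal
(1,2): flips 3 -> legal
(1,3): no bracket -> illegal
(2,1): flips 1 -> legal
(2,3): flips 1 -> legal
(2,4): flips 2 -> legal
(3,1): flips 3 -> legal
(4,1): flips 1 -> legal
B mobility = 7
-- W to move --
(2,3): no bracket -> illegal
(2,4): no bracket -> illegal
(2,5): no bracket -> illegal
(3,5): flips 1 -> legal
(4,0): no bracket -> illegal
(4,1): no bracket -> illegal
(4,5): flips 2 -> legal
(5,0): no bracket -> illegal
(5,5): flips 1 -> legal
(6,0): flips 1 -> legal
(6,1): no bracket -> illegal
(6,2): flips 1 -> legal
(6,3): flips 2 -> legal
(6,4): flips 1 -> legal
(6,5): flips 2 -> legal
W mobility = 8

Answer: B=7 W=8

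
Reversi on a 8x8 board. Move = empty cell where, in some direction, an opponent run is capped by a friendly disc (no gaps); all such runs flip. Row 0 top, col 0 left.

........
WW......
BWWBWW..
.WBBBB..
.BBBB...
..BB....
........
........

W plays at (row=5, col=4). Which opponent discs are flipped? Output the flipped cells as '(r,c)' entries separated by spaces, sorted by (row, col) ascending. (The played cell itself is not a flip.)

Dir NW: opp run (4,3) (3,2) capped by W -> flip
Dir N: opp run (4,4) (3,4) capped by W -> flip
Dir NE: first cell '.' (not opp) -> no flip
Dir W: opp run (5,3) (5,2), next='.' -> no flip
Dir E: first cell '.' (not opp) -> no flip
Dir SW: first cell '.' (not opp) -> no flip
Dir S: first cell '.' (not opp) -> no flip
Dir SE: first cell '.' (not opp) -> no flip

Answer: (3,2) (3,4) (4,3) (4,4)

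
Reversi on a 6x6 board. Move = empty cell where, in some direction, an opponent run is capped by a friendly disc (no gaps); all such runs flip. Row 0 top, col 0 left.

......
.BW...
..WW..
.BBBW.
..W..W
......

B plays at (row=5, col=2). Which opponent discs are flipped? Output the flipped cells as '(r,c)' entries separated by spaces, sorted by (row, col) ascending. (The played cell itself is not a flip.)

Dir NW: first cell '.' (not opp) -> no flip
Dir N: opp run (4,2) capped by B -> flip
Dir NE: first cell '.' (not opp) -> no flip
Dir W: first cell '.' (not opp) -> no flip
Dir E: first cell '.' (not opp) -> no flip
Dir SW: edge -> no flip
Dir S: edge -> no flip
Dir SE: edge -> no flip

Answer: (4,2)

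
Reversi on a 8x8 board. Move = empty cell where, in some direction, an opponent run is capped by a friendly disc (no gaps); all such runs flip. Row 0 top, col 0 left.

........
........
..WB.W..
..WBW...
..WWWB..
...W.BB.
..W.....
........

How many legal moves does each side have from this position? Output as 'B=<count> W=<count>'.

Answer: B=7 W=7

Derivation:
-- B to move --
(1,1): flips 1 -> legal
(1,2): no bracket -> illegal
(1,3): no bracket -> illegal
(1,4): no bracket -> illegal
(1,5): no bracket -> illegal
(1,6): no bracket -> illegal
(2,1): flips 1 -> legal
(2,4): no bracket -> illegal
(2,6): no bracket -> illegal
(3,1): flips 1 -> legal
(3,5): flips 1 -> legal
(3,6): no bracket -> illegal
(4,1): flips 4 -> legal
(5,1): flips 1 -> legal
(5,2): no bracket -> illegal
(5,4): no bracket -> illegal
(6,1): no bracket -> illegal
(6,3): flips 2 -> legal
(6,4): no bracket -> illegal
(7,1): no bracket -> illegal
(7,2): no bracket -> illegal
(7,3): no bracket -> illegal
B mobility = 7
-- W to move --
(1,2): flips 1 -> legal
(1,3): flips 2 -> legal
(1,4): flips 1 -> legal
(2,4): flips 2 -> legal
(3,5): no bracket -> illegal
(3,6): no bracket -> illegal
(4,6): flips 1 -> legal
(4,7): no bracket -> illegal
(5,4): no bracket -> illegal
(5,7): no bracket -> illegal
(6,4): no bracket -> illegal
(6,5): no bracket -> illegal
(6,6): flips 1 -> legal
(6,7): flips 2 -> legal
W mobility = 7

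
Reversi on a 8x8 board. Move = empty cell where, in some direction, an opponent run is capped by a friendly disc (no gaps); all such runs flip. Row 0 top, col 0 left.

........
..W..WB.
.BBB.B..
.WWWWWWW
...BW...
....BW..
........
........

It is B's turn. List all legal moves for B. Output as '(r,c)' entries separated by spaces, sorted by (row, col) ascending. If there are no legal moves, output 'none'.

Answer: (0,1) (0,2) (0,3) (0,5) (1,4) (2,4) (4,0) (4,1) (4,2) (4,5) (4,7) (5,6) (6,6)

Derivation:
(0,1): flips 1 -> legal
(0,2): flips 1 -> legal
(0,3): flips 1 -> legal
(0,4): no bracket -> illegal
(0,5): flips 1 -> legal
(0,6): no bracket -> illegal
(1,1): no bracket -> illegal
(1,3): no bracket -> illegal
(1,4): flips 1 -> legal
(2,0): no bracket -> illegal
(2,4): flips 2 -> legal
(2,6): no bracket -> illegal
(2,7): no bracket -> illegal
(3,0): no bracket -> illegal
(4,0): flips 1 -> legal
(4,1): flips 2 -> legal
(4,2): flips 1 -> legal
(4,5): flips 3 -> legal
(4,6): no bracket -> illegal
(4,7): flips 1 -> legal
(5,3): no bracket -> illegal
(5,6): flips 1 -> legal
(6,4): no bracket -> illegal
(6,5): no bracket -> illegal
(6,6): flips 3 -> legal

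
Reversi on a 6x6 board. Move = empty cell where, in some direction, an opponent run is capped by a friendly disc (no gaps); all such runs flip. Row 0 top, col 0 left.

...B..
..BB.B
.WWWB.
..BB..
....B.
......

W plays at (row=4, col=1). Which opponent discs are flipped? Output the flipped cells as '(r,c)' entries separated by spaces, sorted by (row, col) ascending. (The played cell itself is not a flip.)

Dir NW: first cell '.' (not opp) -> no flip
Dir N: first cell '.' (not opp) -> no flip
Dir NE: opp run (3,2) capped by W -> flip
Dir W: first cell '.' (not opp) -> no flip
Dir E: first cell '.' (not opp) -> no flip
Dir SW: first cell '.' (not opp) -> no flip
Dir S: first cell '.' (not opp) -> no flip
Dir SE: first cell '.' (not opp) -> no flip

Answer: (3,2)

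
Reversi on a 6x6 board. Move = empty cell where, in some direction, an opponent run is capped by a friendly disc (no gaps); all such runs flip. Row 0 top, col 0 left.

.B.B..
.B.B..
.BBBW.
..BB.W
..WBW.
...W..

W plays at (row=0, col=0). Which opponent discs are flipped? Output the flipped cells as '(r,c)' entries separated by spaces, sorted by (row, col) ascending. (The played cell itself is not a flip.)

Dir NW: edge -> no flip
Dir N: edge -> no flip
Dir NE: edge -> no flip
Dir W: edge -> no flip
Dir E: opp run (0,1), next='.' -> no flip
Dir SW: edge -> no flip
Dir S: first cell '.' (not opp) -> no flip
Dir SE: opp run (1,1) (2,2) (3,3) capped by W -> flip

Answer: (1,1) (2,2) (3,3)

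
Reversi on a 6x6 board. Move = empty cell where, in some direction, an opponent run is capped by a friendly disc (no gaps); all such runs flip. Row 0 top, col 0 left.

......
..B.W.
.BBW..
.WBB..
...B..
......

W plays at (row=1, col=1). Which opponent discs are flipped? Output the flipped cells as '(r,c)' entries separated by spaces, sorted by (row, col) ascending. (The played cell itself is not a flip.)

Answer: (2,1)

Derivation:
Dir NW: first cell '.' (not opp) -> no flip
Dir N: first cell '.' (not opp) -> no flip
Dir NE: first cell '.' (not opp) -> no flip
Dir W: first cell '.' (not opp) -> no flip
Dir E: opp run (1,2), next='.' -> no flip
Dir SW: first cell '.' (not opp) -> no flip
Dir S: opp run (2,1) capped by W -> flip
Dir SE: opp run (2,2) (3,3), next='.' -> no flip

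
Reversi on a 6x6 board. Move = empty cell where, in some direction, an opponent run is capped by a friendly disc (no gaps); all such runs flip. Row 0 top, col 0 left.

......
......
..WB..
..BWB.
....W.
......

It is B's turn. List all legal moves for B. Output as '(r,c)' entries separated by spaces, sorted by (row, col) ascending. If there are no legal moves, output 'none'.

(1,1): no bracket -> illegal
(1,2): flips 1 -> legal
(1,3): no bracket -> illegal
(2,1): flips 1 -> legal
(2,4): no bracket -> illegal
(3,1): no bracket -> illegal
(3,5): no bracket -> illegal
(4,2): no bracket -> illegal
(4,3): flips 1 -> legal
(4,5): no bracket -> illegal
(5,3): no bracket -> illegal
(5,4): flips 1 -> legal
(5,5): no bracket -> illegal

Answer: (1,2) (2,1) (4,3) (5,4)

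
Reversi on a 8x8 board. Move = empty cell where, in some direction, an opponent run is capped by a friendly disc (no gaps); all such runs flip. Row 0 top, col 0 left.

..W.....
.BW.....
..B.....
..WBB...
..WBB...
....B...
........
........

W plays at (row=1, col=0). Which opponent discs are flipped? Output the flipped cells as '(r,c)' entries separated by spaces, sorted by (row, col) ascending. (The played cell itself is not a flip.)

Answer: (1,1)

Derivation:
Dir NW: edge -> no flip
Dir N: first cell '.' (not opp) -> no flip
Dir NE: first cell '.' (not opp) -> no flip
Dir W: edge -> no flip
Dir E: opp run (1,1) capped by W -> flip
Dir SW: edge -> no flip
Dir S: first cell '.' (not opp) -> no flip
Dir SE: first cell '.' (not opp) -> no flip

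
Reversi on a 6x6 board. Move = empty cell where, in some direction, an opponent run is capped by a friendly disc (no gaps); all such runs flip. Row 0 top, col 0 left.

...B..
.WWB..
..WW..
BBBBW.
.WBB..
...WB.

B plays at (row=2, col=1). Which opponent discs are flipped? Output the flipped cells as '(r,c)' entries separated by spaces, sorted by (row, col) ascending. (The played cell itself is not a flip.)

Answer: (1,2)

Derivation:
Dir NW: first cell '.' (not opp) -> no flip
Dir N: opp run (1,1), next='.' -> no flip
Dir NE: opp run (1,2) capped by B -> flip
Dir W: first cell '.' (not opp) -> no flip
Dir E: opp run (2,2) (2,3), next='.' -> no flip
Dir SW: first cell 'B' (not opp) -> no flip
Dir S: first cell 'B' (not opp) -> no flip
Dir SE: first cell 'B' (not opp) -> no flip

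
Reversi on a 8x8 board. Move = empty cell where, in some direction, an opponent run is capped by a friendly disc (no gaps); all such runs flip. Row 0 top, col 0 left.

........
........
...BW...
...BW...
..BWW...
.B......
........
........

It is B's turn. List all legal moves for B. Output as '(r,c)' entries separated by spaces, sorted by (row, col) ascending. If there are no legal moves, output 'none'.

(1,3): no bracket -> illegal
(1,4): no bracket -> illegal
(1,5): flips 1 -> legal
(2,5): flips 1 -> legal
(3,2): no bracket -> illegal
(3,5): flips 1 -> legal
(4,5): flips 3 -> legal
(5,2): no bracket -> illegal
(5,3): flips 1 -> legal
(5,4): no bracket -> illegal
(5,5): flips 1 -> legal

Answer: (1,5) (2,5) (3,5) (4,5) (5,3) (5,5)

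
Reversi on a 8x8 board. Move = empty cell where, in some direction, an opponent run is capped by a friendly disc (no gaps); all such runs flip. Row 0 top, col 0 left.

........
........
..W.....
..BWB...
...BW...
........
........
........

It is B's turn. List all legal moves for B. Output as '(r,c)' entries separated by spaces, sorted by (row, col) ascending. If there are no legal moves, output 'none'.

Answer: (1,2) (2,3) (4,5) (5,4)

Derivation:
(1,1): no bracket -> illegal
(1,2): flips 1 -> legal
(1,3): no bracket -> illegal
(2,1): no bracket -> illegal
(2,3): flips 1 -> legal
(2,4): no bracket -> illegal
(3,1): no bracket -> illegal
(3,5): no bracket -> illegal
(4,2): no bracket -> illegal
(4,5): flips 1 -> legal
(5,3): no bracket -> illegal
(5,4): flips 1 -> legal
(5,5): no bracket -> illegal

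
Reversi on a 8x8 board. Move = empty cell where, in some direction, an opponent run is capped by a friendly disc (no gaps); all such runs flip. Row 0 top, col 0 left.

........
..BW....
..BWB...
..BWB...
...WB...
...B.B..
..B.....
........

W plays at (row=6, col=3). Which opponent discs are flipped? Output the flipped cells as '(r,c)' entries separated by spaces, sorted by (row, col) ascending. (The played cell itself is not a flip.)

Answer: (5,3)

Derivation:
Dir NW: first cell '.' (not opp) -> no flip
Dir N: opp run (5,3) capped by W -> flip
Dir NE: first cell '.' (not opp) -> no flip
Dir W: opp run (6,2), next='.' -> no flip
Dir E: first cell '.' (not opp) -> no flip
Dir SW: first cell '.' (not opp) -> no flip
Dir S: first cell '.' (not opp) -> no flip
Dir SE: first cell '.' (not opp) -> no flip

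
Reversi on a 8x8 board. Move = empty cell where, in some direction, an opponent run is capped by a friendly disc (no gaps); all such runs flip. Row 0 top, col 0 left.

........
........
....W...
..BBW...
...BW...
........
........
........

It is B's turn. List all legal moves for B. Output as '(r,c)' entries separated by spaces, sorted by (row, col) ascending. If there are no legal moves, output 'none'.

(1,3): no bracket -> illegal
(1,4): no bracket -> illegal
(1,5): flips 1 -> legal
(2,3): no bracket -> illegal
(2,5): flips 1 -> legal
(3,5): flips 1 -> legal
(4,5): flips 1 -> legal
(5,3): no bracket -> illegal
(5,4): no bracket -> illegal
(5,5): flips 1 -> legal

Answer: (1,5) (2,5) (3,5) (4,5) (5,5)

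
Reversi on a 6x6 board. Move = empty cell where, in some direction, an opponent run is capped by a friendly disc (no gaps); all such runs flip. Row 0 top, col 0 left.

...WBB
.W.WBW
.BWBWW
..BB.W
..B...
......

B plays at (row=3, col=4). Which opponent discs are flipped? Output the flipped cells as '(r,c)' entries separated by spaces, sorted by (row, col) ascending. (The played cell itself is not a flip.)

Dir NW: first cell 'B' (not opp) -> no flip
Dir N: opp run (2,4) capped by B -> flip
Dir NE: opp run (2,5), next=edge -> no flip
Dir W: first cell 'B' (not opp) -> no flip
Dir E: opp run (3,5), next=edge -> no flip
Dir SW: first cell '.' (not opp) -> no flip
Dir S: first cell '.' (not opp) -> no flip
Dir SE: first cell '.' (not opp) -> no flip

Answer: (2,4)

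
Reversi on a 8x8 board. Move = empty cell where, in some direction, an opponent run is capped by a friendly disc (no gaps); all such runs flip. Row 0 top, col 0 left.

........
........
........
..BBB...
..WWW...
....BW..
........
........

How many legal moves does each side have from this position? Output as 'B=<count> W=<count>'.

-- B to move --
(3,1): no bracket -> illegal
(3,5): no bracket -> illegal
(4,1): no bracket -> illegal
(4,5): no bracket -> illegal
(4,6): no bracket -> illegal
(5,1): flips 1 -> legal
(5,2): flips 2 -> legal
(5,3): flips 1 -> legal
(5,6): flips 1 -> legal
(6,4): no bracket -> illegal
(6,5): no bracket -> illegal
(6,6): flips 2 -> legal
B mobility = 5
-- W to move --
(2,1): flips 1 -> legal
(2,2): flips 2 -> legal
(2,3): flips 1 -> legal
(2,4): flips 2 -> legal
(2,5): flips 1 -> legal
(3,1): no bracket -> illegal
(3,5): no bracket -> illegal
(4,1): no bracket -> illegal
(4,5): no bracket -> illegal
(5,3): flips 1 -> legal
(6,3): no bracket -> illegal
(6,4): flips 1 -> legal
(6,5): flips 1 -> legal
W mobility = 8

Answer: B=5 W=8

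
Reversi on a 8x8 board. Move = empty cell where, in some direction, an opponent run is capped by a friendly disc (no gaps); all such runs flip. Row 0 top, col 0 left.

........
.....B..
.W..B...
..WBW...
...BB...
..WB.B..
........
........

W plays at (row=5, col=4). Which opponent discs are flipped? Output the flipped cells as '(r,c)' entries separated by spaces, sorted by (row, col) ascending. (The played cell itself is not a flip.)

Answer: (4,3) (4,4) (5,3)

Derivation:
Dir NW: opp run (4,3) capped by W -> flip
Dir N: opp run (4,4) capped by W -> flip
Dir NE: first cell '.' (not opp) -> no flip
Dir W: opp run (5,3) capped by W -> flip
Dir E: opp run (5,5), next='.' -> no flip
Dir SW: first cell '.' (not opp) -> no flip
Dir S: first cell '.' (not opp) -> no flip
Dir SE: first cell '.' (not opp) -> no flip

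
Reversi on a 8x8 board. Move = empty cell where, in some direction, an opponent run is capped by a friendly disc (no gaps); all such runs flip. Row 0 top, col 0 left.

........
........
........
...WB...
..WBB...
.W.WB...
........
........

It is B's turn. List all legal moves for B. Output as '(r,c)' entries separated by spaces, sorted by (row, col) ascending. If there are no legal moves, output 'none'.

(2,2): flips 1 -> legal
(2,3): flips 1 -> legal
(2,4): no bracket -> illegal
(3,1): no bracket -> illegal
(3,2): flips 1 -> legal
(4,0): no bracket -> illegal
(4,1): flips 1 -> legal
(5,0): no bracket -> illegal
(5,2): flips 1 -> legal
(6,0): no bracket -> illegal
(6,1): no bracket -> illegal
(6,2): flips 1 -> legal
(6,3): flips 1 -> legal
(6,4): no bracket -> illegal

Answer: (2,2) (2,3) (3,2) (4,1) (5,2) (6,2) (6,3)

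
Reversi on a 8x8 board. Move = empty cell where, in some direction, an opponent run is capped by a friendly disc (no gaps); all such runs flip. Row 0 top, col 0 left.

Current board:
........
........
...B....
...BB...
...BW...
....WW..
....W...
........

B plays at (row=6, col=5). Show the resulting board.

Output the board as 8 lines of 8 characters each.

Place B at (6,5); scan 8 dirs for brackets.
Dir NW: opp run (5,4) capped by B -> flip
Dir N: opp run (5,5), next='.' -> no flip
Dir NE: first cell '.' (not opp) -> no flip
Dir W: opp run (6,4), next='.' -> no flip
Dir E: first cell '.' (not opp) -> no flip
Dir SW: first cell '.' (not opp) -> no flip
Dir S: first cell '.' (not opp) -> no flip
Dir SE: first cell '.' (not opp) -> no flip
All flips: (5,4)

Answer: ........
........
...B....
...BB...
...BW...
....BW..
....WB..
........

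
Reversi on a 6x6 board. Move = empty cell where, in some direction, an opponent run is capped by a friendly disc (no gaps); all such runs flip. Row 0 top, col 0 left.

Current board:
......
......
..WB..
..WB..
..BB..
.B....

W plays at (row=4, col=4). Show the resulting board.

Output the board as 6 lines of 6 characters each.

Answer: ......
......
..WB..
..WW..
..BBW.
.B....

Derivation:
Place W at (4,4); scan 8 dirs for brackets.
Dir NW: opp run (3,3) capped by W -> flip
Dir N: first cell '.' (not opp) -> no flip
Dir NE: first cell '.' (not opp) -> no flip
Dir W: opp run (4,3) (4,2), next='.' -> no flip
Dir E: first cell '.' (not opp) -> no flip
Dir SW: first cell '.' (not opp) -> no flip
Dir S: first cell '.' (not opp) -> no flip
Dir SE: first cell '.' (not opp) -> no flip
All flips: (3,3)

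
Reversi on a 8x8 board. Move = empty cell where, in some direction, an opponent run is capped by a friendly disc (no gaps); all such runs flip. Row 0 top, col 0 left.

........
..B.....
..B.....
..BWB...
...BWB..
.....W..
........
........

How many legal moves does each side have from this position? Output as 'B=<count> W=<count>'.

Answer: B=4 W=7

Derivation:
-- B to move --
(2,3): flips 1 -> legal
(2,4): no bracket -> illegal
(3,5): no bracket -> illegal
(4,2): no bracket -> illegal
(4,6): no bracket -> illegal
(5,3): no bracket -> illegal
(5,4): flips 1 -> legal
(5,6): no bracket -> illegal
(6,4): no bracket -> illegal
(6,5): flips 1 -> legal
(6,6): flips 3 -> legal
B mobility = 4
-- W to move --
(0,1): no bracket -> illegal
(0,2): no bracket -> illegal
(0,3): no bracket -> illegal
(1,1): flips 1 -> legal
(1,3): no bracket -> illegal
(2,1): no bracket -> illegal
(2,3): no bracket -> illegal
(2,4): flips 1 -> legal
(2,5): no bracket -> illegal
(3,1): flips 1 -> legal
(3,5): flips 2 -> legal
(3,6): no bracket -> illegal
(4,1): no bracket -> illegal
(4,2): flips 1 -> legal
(4,6): flips 1 -> legal
(5,2): no bracket -> illegal
(5,3): flips 1 -> legal
(5,4): no bracket -> illegal
(5,6): no bracket -> illegal
W mobility = 7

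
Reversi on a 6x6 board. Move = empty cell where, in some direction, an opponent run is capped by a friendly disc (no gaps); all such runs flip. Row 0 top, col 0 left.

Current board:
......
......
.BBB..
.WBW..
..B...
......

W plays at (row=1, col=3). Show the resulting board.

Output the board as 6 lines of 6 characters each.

Place W at (1,3); scan 8 dirs for brackets.
Dir NW: first cell '.' (not opp) -> no flip
Dir N: first cell '.' (not opp) -> no flip
Dir NE: first cell '.' (not opp) -> no flip
Dir W: first cell '.' (not opp) -> no flip
Dir E: first cell '.' (not opp) -> no flip
Dir SW: opp run (2,2) capped by W -> flip
Dir S: opp run (2,3) capped by W -> flip
Dir SE: first cell '.' (not opp) -> no flip
All flips: (2,2) (2,3)

Answer: ......
...W..
.BWW..
.WBW..
..B...
......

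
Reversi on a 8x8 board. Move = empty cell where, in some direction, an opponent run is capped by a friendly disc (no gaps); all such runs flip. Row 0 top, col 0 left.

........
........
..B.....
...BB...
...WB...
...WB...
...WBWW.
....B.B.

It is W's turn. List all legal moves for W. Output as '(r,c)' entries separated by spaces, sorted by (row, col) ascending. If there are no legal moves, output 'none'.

Answer: (2,3) (2,5) (3,5) (4,5) (5,5) (7,5)

Derivation:
(1,1): no bracket -> illegal
(1,2): no bracket -> illegal
(1,3): no bracket -> illegal
(2,1): no bracket -> illegal
(2,3): flips 1 -> legal
(2,4): no bracket -> illegal
(2,5): flips 1 -> legal
(3,1): no bracket -> illegal
(3,2): no bracket -> illegal
(3,5): flips 1 -> legal
(4,2): no bracket -> illegal
(4,5): flips 2 -> legal
(5,5): flips 1 -> legal
(6,7): no bracket -> illegal
(7,3): no bracket -> illegal
(7,5): flips 1 -> legal
(7,7): no bracket -> illegal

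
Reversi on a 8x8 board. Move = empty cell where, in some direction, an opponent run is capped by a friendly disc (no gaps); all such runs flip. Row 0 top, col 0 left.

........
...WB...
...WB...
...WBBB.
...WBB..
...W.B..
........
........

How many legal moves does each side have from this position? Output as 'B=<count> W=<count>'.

-- B to move --
(0,2): flips 1 -> legal
(0,3): no bracket -> illegal
(0,4): no bracket -> illegal
(1,2): flips 2 -> legal
(2,2): flips 2 -> legal
(3,2): flips 2 -> legal
(4,2): flips 2 -> legal
(5,2): flips 1 -> legal
(5,4): no bracket -> illegal
(6,2): flips 1 -> legal
(6,3): no bracket -> illegal
(6,4): no bracket -> illegal
B mobility = 7
-- W to move --
(0,3): no bracket -> illegal
(0,4): no bracket -> illegal
(0,5): flips 1 -> legal
(1,5): flips 2 -> legal
(2,5): flips 2 -> legal
(2,6): flips 2 -> legal
(2,7): no bracket -> illegal
(3,7): flips 3 -> legal
(4,6): flips 4 -> legal
(4,7): no bracket -> illegal
(5,4): no bracket -> illegal
(5,6): flips 2 -> legal
(6,4): no bracket -> illegal
(6,5): no bracket -> illegal
(6,6): flips 2 -> legal
W mobility = 8

Answer: B=7 W=8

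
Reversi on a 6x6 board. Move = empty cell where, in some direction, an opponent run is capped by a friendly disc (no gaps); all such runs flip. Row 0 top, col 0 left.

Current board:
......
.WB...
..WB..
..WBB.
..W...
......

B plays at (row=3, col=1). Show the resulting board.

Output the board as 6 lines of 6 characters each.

Answer: ......
.WB...
..WB..
.BBBB.
..W...
......

Derivation:
Place B at (3,1); scan 8 dirs for brackets.
Dir NW: first cell '.' (not opp) -> no flip
Dir N: first cell '.' (not opp) -> no flip
Dir NE: opp run (2,2), next='.' -> no flip
Dir W: first cell '.' (not opp) -> no flip
Dir E: opp run (3,2) capped by B -> flip
Dir SW: first cell '.' (not opp) -> no flip
Dir S: first cell '.' (not opp) -> no flip
Dir SE: opp run (4,2), next='.' -> no flip
All flips: (3,2)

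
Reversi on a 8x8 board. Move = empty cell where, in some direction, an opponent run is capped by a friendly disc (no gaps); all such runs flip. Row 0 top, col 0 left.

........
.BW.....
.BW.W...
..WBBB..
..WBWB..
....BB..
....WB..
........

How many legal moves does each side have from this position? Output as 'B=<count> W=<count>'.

Answer: B=12 W=9

Derivation:
-- B to move --
(0,1): no bracket -> illegal
(0,2): no bracket -> illegal
(0,3): flips 1 -> legal
(1,3): flips 2 -> legal
(1,4): flips 1 -> legal
(1,5): flips 1 -> legal
(2,3): flips 1 -> legal
(2,5): no bracket -> illegal
(3,1): flips 1 -> legal
(4,1): flips 1 -> legal
(5,1): flips 1 -> legal
(5,2): no bracket -> illegal
(5,3): flips 1 -> legal
(6,3): flips 1 -> legal
(7,3): flips 1 -> legal
(7,4): flips 1 -> legal
(7,5): no bracket -> illegal
B mobility = 12
-- W to move --
(0,0): flips 1 -> legal
(0,1): no bracket -> illegal
(0,2): no bracket -> illegal
(1,0): flips 2 -> legal
(2,0): flips 1 -> legal
(2,3): no bracket -> illegal
(2,5): no bracket -> illegal
(2,6): flips 1 -> legal
(3,0): flips 1 -> legal
(3,1): no bracket -> illegal
(3,6): flips 3 -> legal
(4,6): flips 3 -> legal
(5,2): no bracket -> illegal
(5,3): no bracket -> illegal
(5,6): no bracket -> illegal
(6,3): no bracket -> illegal
(6,6): flips 2 -> legal
(7,4): no bracket -> illegal
(7,5): no bracket -> illegal
(7,6): flips 3 -> legal
W mobility = 9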